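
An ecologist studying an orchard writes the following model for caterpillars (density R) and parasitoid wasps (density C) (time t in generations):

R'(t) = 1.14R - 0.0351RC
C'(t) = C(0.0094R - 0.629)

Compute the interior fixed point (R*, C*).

Set dC/dt = 0 with C > 0: 0.0094R - 0.629 = 0, so R* = 0.629/0.0094 = 66.9.
Set dR/dt = 0 with R > 0: 1.14 - 0.0351C = 0, so C* = 1.14/0.0351 = 32.5.

R* ≈ 66.9, C* ≈ 32.5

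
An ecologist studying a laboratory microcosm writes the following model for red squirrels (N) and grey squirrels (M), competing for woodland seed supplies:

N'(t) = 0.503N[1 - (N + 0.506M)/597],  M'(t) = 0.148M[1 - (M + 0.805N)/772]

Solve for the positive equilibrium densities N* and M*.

Setting both brackets to zero gives the nullclines N + 0.506M = 597 and 0.805N + M = 772.
Substituting M = 772 - 0.805N into the first: N(1 - 0.506·0.805) = 597 - 0.506·772.
So N* = 206/0.593 = 348, and then M* = 772 - 0.805·348 = 492.

N* ≈ 348, M* ≈ 492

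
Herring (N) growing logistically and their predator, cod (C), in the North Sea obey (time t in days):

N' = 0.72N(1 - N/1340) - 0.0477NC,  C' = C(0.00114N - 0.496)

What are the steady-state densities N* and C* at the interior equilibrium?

N* ≈ 435, C* ≈ 10.2

From dC/dt = 0 with C > 0: 0.00114N* = 0.496, so N* = 435.
Substitute into dN/dt = 0: 0.72(1 - 435/1340) = 0.0477C*.
The bracket is 0.675, giving C* = 0.486/0.0477 = 10.2.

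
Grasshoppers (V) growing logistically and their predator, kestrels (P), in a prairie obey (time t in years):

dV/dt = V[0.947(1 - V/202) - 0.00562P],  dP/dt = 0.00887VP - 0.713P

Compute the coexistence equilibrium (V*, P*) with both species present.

V* ≈ 80.4, P* ≈ 101

From dP/dt = 0 with P > 0: 0.00887V* = 0.713, so V* = 80.4.
Substitute into dV/dt = 0: 0.947(1 - 80.4/202) = 0.00562P*.
The bracket is 0.602, giving P* = 0.57/0.00562 = 101.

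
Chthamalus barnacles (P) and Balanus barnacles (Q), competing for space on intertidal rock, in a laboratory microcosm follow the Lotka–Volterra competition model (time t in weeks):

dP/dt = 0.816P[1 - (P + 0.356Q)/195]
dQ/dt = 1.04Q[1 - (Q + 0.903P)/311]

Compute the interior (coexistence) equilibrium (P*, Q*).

P* ≈ 124, Q* ≈ 199

Setting both brackets to zero gives the nullclines P + 0.356Q = 195 and 0.903P + Q = 311.
Substituting Q = 311 - 0.903P into the first: P(1 - 0.356·0.903) = 195 - 0.356·311.
So P* = 84.3/0.679 = 124, and then Q* = 311 - 0.903·124 = 199.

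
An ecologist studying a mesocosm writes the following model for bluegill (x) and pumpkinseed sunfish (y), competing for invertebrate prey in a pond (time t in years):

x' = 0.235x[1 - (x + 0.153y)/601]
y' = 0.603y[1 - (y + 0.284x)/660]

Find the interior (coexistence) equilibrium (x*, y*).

Setting both brackets to zero gives the nullclines x + 0.153y = 601 and 0.284x + y = 660.
Substituting y = 660 - 0.284x into the first: x(1 - 0.153·0.284) = 601 - 0.153·660.
So x* = 500/0.957 = 523, and then y* = 660 - 0.284·523 = 512.

x* ≈ 523, y* ≈ 512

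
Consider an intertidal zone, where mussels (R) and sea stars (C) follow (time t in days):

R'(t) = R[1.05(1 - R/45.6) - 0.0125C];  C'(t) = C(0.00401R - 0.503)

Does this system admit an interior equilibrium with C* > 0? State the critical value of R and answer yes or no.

The predator equation gives dC/dt > 0 only when R > 0.503/0.00401 = 125.
Without the predator, R → K = 45.6. Since 45.6 < 125, the predator cannot invade.

Threshold R = 125; K < 125, so no, the predator goes extinct.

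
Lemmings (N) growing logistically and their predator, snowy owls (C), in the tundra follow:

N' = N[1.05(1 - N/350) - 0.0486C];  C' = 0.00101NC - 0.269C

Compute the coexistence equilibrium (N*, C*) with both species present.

N* ≈ 266, C* ≈ 5.16

From dC/dt = 0 with C > 0: 0.00101N* = 0.269, so N* = 266.
Substitute into dN/dt = 0: 1.05(1 - 266/350) = 0.0486C*.
The bracket is 0.239, giving C* = 0.251/0.0486 = 5.16.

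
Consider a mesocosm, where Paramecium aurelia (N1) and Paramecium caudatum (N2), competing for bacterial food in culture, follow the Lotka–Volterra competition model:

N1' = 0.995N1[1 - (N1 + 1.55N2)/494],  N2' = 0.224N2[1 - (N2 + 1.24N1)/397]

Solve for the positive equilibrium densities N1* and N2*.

N1* ≈ 132, N2* ≈ 234

Setting both brackets to zero gives the nullclines N1 + 1.55N2 = 494 and 1.24N1 + N2 = 397.
Substituting N2 = 397 - 1.24N1 into the first: N1(1 - 1.55·1.24) = 494 - 1.55·397.
So N1* = -121/-0.922 = 132, and then N2* = 397 - 1.24·132 = 234.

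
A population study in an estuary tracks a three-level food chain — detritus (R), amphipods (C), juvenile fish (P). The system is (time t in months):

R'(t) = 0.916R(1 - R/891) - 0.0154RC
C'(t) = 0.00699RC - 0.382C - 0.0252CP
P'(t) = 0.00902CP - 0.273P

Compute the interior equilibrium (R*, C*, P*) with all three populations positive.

From dP/dt = 0: 0.00902C* = 0.273, so C* = 30.3.
From dR/dt = 0: 0.916(1 - R*/891) = 0.0154·30.3, giving R* = 891·(1 - 0.509) = 438.
From dC/dt = 0: 0.00699·438 - 0.382 = 0.0252P*, so P* = 2.68/0.0252 = 106.

R* ≈ 438, C* ≈ 30.3, P* ≈ 106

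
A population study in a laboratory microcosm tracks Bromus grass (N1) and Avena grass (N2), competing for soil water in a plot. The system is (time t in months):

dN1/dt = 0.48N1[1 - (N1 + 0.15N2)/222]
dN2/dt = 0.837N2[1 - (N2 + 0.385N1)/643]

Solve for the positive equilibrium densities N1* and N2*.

N1* ≈ 133, N2* ≈ 592

Setting both brackets to zero gives the nullclines N1 + 0.15N2 = 222 and 0.385N1 + N2 = 643.
Substituting N2 = 643 - 0.385N1 into the first: N1(1 - 0.15·0.385) = 222 - 0.15·643.
So N1* = 126/0.942 = 133, and then N2* = 643 - 0.385·133 = 592.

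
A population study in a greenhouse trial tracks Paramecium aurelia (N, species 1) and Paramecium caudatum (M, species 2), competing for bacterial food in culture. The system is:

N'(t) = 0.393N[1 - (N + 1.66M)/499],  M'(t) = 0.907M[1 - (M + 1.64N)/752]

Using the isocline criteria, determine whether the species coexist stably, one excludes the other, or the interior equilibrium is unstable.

Compare the nullcline intercepts: K1/α12 = 499/1.66 = 301 < K2 = 752; K2/α21 = 752/1.64 = 459 < K1 = 499.
Since both are reversed, neither can invade when rare; the interior point is a saddle.

unstable coexistence (outcome depends on initial conditions)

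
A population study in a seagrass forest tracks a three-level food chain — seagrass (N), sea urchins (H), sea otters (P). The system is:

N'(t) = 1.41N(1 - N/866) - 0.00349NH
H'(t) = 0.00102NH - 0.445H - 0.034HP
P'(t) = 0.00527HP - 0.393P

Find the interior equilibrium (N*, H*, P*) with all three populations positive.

N* ≈ 706, H* ≈ 74.6, P* ≈ 8.1

From dP/dt = 0: 0.00527H* = 0.393, so H* = 74.6.
From dN/dt = 0: 1.41(1 - N*/866) = 0.00349·74.6, giving N* = 866·(1 - 0.185) = 706.
From dH/dt = 0: 0.00102·706 - 0.445 = 0.034P*, so P* = 0.275/0.034 = 8.1.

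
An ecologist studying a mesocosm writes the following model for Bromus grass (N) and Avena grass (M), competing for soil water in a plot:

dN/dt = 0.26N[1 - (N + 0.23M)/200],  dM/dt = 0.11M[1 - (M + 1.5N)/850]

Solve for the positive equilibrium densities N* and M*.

N* ≈ 6.87, M* ≈ 840

Setting both brackets to zero gives the nullclines N + 0.23M = 200 and 1.5N + M = 850.
Substituting M = 850 - 1.5N into the first: N(1 - 0.23·1.5) = 200 - 0.23·850.
So N* = 4.5/0.655 = 6.87, and then M* = 850 - 1.5·6.87 = 840.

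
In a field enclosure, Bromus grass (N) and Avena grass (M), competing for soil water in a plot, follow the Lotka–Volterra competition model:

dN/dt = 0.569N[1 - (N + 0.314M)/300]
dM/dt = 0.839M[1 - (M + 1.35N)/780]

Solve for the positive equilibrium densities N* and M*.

N* ≈ 95.6, M* ≈ 651

Setting both brackets to zero gives the nullclines N + 0.314M = 300 and 1.35N + M = 780.
Substituting M = 780 - 1.35N into the first: N(1 - 0.314·1.35) = 300 - 0.314·780.
So N* = 55.1/0.576 = 95.6, and then M* = 780 - 1.35·95.6 = 651.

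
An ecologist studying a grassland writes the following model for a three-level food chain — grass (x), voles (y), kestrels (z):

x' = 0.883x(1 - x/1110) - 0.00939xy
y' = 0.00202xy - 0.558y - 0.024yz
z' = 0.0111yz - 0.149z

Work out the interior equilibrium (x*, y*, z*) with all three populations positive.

From dz/dt = 0: 0.0111y* = 0.149, so y* = 13.4.
From dx/dt = 0: 0.883(1 - x*/1110) = 0.00939·13.4, giving x* = 1110·(1 - 0.143) = 952.
From dy/dt = 0: 0.00202·952 - 0.558 = 0.024z*, so z* = 1.36/0.024 = 56.8.

x* ≈ 952, y* ≈ 13.4, z* ≈ 56.8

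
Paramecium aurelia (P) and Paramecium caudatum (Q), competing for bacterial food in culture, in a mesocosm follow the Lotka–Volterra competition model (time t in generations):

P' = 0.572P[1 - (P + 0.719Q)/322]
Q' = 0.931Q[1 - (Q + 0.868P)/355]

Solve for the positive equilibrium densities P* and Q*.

P* ≈ 178, Q* ≈ 201

Setting both brackets to zero gives the nullclines P + 0.719Q = 322 and 0.868P + Q = 355.
Substituting Q = 355 - 0.868P into the first: P(1 - 0.719·0.868) = 322 - 0.719·355.
So P* = 66.8/0.376 = 178, and then Q* = 355 - 0.868·178 = 201.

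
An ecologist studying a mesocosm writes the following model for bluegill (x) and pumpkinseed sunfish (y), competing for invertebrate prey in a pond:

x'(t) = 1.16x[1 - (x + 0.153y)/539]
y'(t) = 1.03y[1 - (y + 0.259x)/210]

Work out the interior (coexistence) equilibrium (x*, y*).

x* ≈ 528, y* ≈ 73.3

Setting both brackets to zero gives the nullclines x + 0.153y = 539 and 0.259x + y = 210.
Substituting y = 210 - 0.259x into the first: x(1 - 0.153·0.259) = 539 - 0.153·210.
So x* = 507/0.96 = 528, and then y* = 210 - 0.259·528 = 73.3.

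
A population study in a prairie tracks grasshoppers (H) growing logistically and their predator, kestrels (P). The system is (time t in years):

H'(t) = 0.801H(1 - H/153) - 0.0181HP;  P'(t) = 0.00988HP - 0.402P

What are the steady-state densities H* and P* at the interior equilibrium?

H* ≈ 40.7, P* ≈ 32.5

From dP/dt = 0 with P > 0: 0.00988H* = 0.402, so H* = 40.7.
Substitute into dH/dt = 0: 0.801(1 - 40.7/153) = 0.0181P*.
The bracket is 0.734, giving P* = 0.588/0.0181 = 32.5.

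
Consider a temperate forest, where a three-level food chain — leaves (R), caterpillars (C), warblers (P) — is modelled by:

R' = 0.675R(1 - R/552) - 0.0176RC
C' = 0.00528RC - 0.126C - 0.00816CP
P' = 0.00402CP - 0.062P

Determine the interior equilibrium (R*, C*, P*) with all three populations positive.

R* ≈ 330, C* ≈ 15.4, P* ≈ 198

From dP/dt = 0: 0.00402C* = 0.062, so C* = 15.4.
From dR/dt = 0: 0.675(1 - R*/552) = 0.0176·15.4, giving R* = 552·(1 - 0.402) = 330.
From dC/dt = 0: 0.00528·330 - 0.126 = 0.00816P*, so P* = 1.62/0.00816 = 198.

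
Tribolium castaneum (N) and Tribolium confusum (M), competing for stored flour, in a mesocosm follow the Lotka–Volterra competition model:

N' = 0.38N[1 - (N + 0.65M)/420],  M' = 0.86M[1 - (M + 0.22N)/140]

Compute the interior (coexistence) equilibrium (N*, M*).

Setting both brackets to zero gives the nullclines N + 0.65M = 420 and 0.22N + M = 140.
Substituting M = 140 - 0.22N into the first: N(1 - 0.65·0.22) = 420 - 0.65·140.
So N* = 329/0.857 = 384, and then M* = 140 - 0.22·384 = 55.5.

N* ≈ 384, M* ≈ 55.5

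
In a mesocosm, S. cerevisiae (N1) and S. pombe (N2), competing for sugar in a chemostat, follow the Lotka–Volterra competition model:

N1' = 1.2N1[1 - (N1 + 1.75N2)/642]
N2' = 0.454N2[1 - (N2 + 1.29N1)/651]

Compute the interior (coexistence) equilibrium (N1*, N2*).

Setting both brackets to zero gives the nullclines N1 + 1.75N2 = 642 and 1.29N1 + N2 = 651.
Substituting N2 = 651 - 1.29N1 into the first: N1(1 - 1.75·1.29) = 642 - 1.75·651.
So N1* = -497/-1.26 = 395, and then N2* = 651 - 1.29·395 = 141.

N1* ≈ 395, N2* ≈ 141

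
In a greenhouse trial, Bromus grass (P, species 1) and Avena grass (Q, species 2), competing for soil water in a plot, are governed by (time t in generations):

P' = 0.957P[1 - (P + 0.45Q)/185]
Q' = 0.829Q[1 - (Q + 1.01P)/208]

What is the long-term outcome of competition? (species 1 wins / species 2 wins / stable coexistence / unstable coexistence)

stable coexistence

Compare the nullcline intercepts: K1/α12 = 185/0.45 = 411 > K2 = 208; K2/α21 = 208/1.01 = 206 > K1 = 185.
Since both inequalities hold, each species can invade when rare, so the interior equilibrium is stable.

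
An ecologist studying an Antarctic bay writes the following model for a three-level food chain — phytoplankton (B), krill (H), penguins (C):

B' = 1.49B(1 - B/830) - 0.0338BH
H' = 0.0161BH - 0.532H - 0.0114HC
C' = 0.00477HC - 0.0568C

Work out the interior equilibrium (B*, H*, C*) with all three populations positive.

From dC/dt = 0: 0.00477H* = 0.0568, so H* = 11.9.
From dB/dt = 0: 1.49(1 - B*/830) = 0.0338·11.9, giving B* = 830·(1 - 0.27) = 606.
From dH/dt = 0: 0.0161·606 - 0.532 = 0.0114C*, so C* = 9.22/0.0114 = 809.

B* ≈ 606, H* ≈ 11.9, C* ≈ 809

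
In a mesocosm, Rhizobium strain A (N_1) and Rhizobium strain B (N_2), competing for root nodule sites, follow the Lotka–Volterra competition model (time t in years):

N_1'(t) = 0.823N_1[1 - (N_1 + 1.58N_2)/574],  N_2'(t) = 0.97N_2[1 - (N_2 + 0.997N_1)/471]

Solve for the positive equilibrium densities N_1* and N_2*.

N_1* ≈ 296, N_2* ≈ 176

Setting both brackets to zero gives the nullclines N_1 + 1.58N_2 = 574 and 0.997N_1 + N_2 = 471.
Substituting N_2 = 471 - 0.997N_1 into the first: N_1(1 - 1.58·0.997) = 574 - 1.58·471.
So N_1* = -170/-0.575 = 296, and then N_2* = 471 - 0.997·296 = 176.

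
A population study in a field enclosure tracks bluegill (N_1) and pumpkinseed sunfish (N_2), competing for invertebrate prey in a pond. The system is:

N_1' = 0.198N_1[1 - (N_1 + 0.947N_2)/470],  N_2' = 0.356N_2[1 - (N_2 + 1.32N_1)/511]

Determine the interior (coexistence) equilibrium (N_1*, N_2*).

Setting both brackets to zero gives the nullclines N_1 + 0.947N_2 = 470 and 1.32N_1 + N_2 = 511.
Substituting N_2 = 511 - 1.32N_1 into the first: N_1(1 - 0.947·1.32) = 470 - 0.947·511.
So N_1* = -13.9/-0.25 = 55.7, and then N_2* = 511 - 1.32·55.7 = 438.

N_1* ≈ 55.7, N_2* ≈ 438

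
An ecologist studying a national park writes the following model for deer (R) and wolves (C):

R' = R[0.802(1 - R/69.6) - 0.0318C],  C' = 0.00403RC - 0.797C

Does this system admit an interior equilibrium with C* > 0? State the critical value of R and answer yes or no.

The predator equation gives dC/dt > 0 only when R > 0.797/0.00403 = 198.
Without the predator, R → K = 69.6. Since 69.6 < 198, the predator cannot invade.

Threshold R = 198; K < 198, so no, the predator goes extinct.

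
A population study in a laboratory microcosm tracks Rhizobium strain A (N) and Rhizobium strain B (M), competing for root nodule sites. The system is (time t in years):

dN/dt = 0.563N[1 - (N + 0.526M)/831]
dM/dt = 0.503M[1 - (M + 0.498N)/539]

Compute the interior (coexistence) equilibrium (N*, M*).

N* ≈ 742, M* ≈ 170

Setting both brackets to zero gives the nullclines N + 0.526M = 831 and 0.498N + M = 539.
Substituting M = 539 - 0.498N into the first: N(1 - 0.526·0.498) = 831 - 0.526·539.
So N* = 547/0.738 = 742, and then M* = 539 - 0.498·742 = 170.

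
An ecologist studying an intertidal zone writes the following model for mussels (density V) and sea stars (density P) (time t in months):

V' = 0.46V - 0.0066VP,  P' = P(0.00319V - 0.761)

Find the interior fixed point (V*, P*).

Set dP/dt = 0 with P > 0: 0.00319V - 0.761 = 0, so V* = 0.761/0.00319 = 239.
Set dV/dt = 0 with V > 0: 0.46 - 0.0066P = 0, so P* = 0.46/0.0066 = 69.7.

V* ≈ 239, P* ≈ 69.7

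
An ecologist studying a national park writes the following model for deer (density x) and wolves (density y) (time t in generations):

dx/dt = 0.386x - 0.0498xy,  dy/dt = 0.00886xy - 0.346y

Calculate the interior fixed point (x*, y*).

x* ≈ 39.1, y* ≈ 7.75

Set dy/dt = 0 with y > 0: 0.00886x - 0.346 = 0, so x* = 0.346/0.00886 = 39.1.
Set dx/dt = 0 with x > 0: 0.386 - 0.0498y = 0, so y* = 0.386/0.0498 = 7.75.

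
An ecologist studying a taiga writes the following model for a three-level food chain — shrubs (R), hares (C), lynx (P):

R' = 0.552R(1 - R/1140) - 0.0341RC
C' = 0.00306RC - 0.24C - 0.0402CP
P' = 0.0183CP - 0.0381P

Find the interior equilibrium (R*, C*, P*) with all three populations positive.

From dP/dt = 0: 0.0183C* = 0.0381, so C* = 2.08.
From dR/dt = 0: 0.552(1 - R*/1140) = 0.0341·2.08, giving R* = 1140·(1 - 0.129) = 993.
From dC/dt = 0: 0.00306·993 - 0.24 = 0.0402P*, so P* = 2.8/0.0402 = 69.6.

R* ≈ 993, C* ≈ 2.08, P* ≈ 69.6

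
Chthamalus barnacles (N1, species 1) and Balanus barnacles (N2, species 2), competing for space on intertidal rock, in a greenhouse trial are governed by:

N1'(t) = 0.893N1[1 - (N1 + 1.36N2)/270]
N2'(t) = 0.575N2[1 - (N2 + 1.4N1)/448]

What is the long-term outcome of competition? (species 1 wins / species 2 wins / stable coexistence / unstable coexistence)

species 2 excludes species 1

Compare the nullcline intercepts: K1/α12 = 270/1.36 = 199 < K2 = 448; K2/α21 = 448/1.4 = 320 > K1 = 270.
Since the inequalities point opposite ways, species 2 can invade but species 1 cannot.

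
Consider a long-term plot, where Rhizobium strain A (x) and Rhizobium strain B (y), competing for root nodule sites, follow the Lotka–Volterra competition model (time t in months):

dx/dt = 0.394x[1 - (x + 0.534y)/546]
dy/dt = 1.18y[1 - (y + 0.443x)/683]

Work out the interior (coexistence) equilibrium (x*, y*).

Setting both brackets to zero gives the nullclines x + 0.534y = 546 and 0.443x + y = 683.
Substituting y = 683 - 0.443x into the first: x(1 - 0.534·0.443) = 546 - 0.534·683.
So x* = 181/0.763 = 237, and then y* = 683 - 0.443·237 = 578.

x* ≈ 237, y* ≈ 578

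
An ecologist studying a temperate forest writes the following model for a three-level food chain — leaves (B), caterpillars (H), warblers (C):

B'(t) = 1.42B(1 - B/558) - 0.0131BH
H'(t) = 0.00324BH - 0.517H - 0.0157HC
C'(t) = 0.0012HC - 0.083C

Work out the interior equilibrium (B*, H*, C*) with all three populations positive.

From dC/dt = 0: 0.0012H* = 0.083, so H* = 69.2.
From dB/dt = 0: 1.42(1 - B*/558) = 0.0131·69.2, giving B* = 558·(1 - 0.638) = 202.
From dH/dt = 0: 0.00324·202 - 0.517 = 0.0157C*, so C* = 0.137/0.0157 = 8.75.

B* ≈ 202, H* ≈ 69.2, C* ≈ 8.75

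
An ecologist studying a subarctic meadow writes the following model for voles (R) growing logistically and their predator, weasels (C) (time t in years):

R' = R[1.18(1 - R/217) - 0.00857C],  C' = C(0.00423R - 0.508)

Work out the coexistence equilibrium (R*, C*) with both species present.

From dC/dt = 0 with C > 0: 0.00423R* = 0.508, so R* = 120.
Substitute into dR/dt = 0: 1.18(1 - 120/217) = 0.00857C*.
The bracket is 0.447, giving C* = 0.527/0.00857 = 61.5.

R* ≈ 120, C* ≈ 61.5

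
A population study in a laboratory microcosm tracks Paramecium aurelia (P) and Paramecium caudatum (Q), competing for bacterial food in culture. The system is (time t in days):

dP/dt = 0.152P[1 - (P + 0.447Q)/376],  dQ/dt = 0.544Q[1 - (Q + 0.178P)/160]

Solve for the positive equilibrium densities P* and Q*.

Setting both brackets to zero gives the nullclines P + 0.447Q = 376 and 0.178P + Q = 160.
Substituting Q = 160 - 0.178P into the first: P(1 - 0.447·0.178) = 376 - 0.447·160.
So P* = 304/0.92 = 331, and then Q* = 160 - 0.178·331 = 101.

P* ≈ 331, Q* ≈ 101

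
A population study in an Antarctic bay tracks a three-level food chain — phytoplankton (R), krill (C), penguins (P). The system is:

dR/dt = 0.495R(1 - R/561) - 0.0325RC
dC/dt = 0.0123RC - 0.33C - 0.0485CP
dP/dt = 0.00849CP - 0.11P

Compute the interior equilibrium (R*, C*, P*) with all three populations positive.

From dP/dt = 0: 0.00849C* = 0.11, so C* = 13.
From dR/dt = 0: 0.495(1 - R*/561) = 0.0325·13, giving R* = 561·(1 - 0.851) = 83.8.
From dC/dt = 0: 0.0123·83.8 - 0.33 = 0.0485P*, so P* = 0.7/0.0485 = 14.4.

R* ≈ 83.8, C* ≈ 13, P* ≈ 14.4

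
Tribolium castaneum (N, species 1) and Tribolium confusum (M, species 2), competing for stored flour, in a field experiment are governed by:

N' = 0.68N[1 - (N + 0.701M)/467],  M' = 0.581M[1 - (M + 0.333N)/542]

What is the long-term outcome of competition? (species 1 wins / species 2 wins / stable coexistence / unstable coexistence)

Compare the nullcline intercepts: K1/α12 = 467/0.701 = 666 > K2 = 542; K2/α21 = 542/0.333 = 1630 > K1 = 467.
Since both inequalities hold, each species can invade when rare, so the interior equilibrium is stable.

stable coexistence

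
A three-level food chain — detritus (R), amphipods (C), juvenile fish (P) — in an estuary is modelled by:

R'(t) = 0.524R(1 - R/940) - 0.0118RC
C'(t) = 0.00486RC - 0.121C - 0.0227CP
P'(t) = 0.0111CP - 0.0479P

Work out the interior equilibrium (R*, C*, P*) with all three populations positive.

From dP/dt = 0: 0.0111C* = 0.0479, so C* = 4.32.
From dR/dt = 0: 0.524(1 - R*/940) = 0.0118·4.32, giving R* = 940·(1 - 0.0972) = 849.
From dC/dt = 0: 0.00486·849 - 0.121 = 0.0227P*, so P* = 4/0.0227 = 176.

R* ≈ 849, C* ≈ 4.32, P* ≈ 176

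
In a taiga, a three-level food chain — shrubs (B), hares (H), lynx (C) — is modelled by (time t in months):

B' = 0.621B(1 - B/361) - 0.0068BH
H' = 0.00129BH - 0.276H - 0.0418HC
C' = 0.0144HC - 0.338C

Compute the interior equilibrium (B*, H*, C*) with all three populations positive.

B* ≈ 268, H* ≈ 23.5, C* ≈ 1.67

From dC/dt = 0: 0.0144H* = 0.338, so H* = 23.5.
From dB/dt = 0: 0.621(1 - B*/361) = 0.0068·23.5, giving B* = 361·(1 - 0.257) = 268.
From dH/dt = 0: 0.00129·268 - 0.276 = 0.0418C*, so C* = 0.07/0.0418 = 1.67.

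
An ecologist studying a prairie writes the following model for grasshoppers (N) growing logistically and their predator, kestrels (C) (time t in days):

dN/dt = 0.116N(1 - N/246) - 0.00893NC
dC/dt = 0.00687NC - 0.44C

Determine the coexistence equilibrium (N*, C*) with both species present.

From dC/dt = 0 with C > 0: 0.00687N* = 0.44, so N* = 64.
Substitute into dN/dt = 0: 0.116(1 - 64/246) = 0.00893C*.
The bracket is 0.74, giving C* = 0.0858/0.00893 = 9.61.

N* ≈ 64, C* ≈ 9.61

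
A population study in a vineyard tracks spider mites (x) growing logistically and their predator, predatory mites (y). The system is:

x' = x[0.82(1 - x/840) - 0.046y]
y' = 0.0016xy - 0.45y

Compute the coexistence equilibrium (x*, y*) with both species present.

x* ≈ 281, y* ≈ 11.9

From dy/dt = 0 with y > 0: 0.0016x* = 0.45, so x* = 281.
Substitute into dx/dt = 0: 0.82(1 - 281/840) = 0.046y*.
The bracket is 0.665, giving y* = 0.545/0.046 = 11.9.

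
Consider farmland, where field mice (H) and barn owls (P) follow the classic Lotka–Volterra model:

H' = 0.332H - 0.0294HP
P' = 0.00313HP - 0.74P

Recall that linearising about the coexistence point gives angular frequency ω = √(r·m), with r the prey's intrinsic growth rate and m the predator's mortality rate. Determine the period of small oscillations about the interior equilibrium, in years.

Here r = 0.332 and m = 0.74, so r·m = 0.246.
ω = √0.246 = 0.496 per year, hence T = 2π/ω ≈ 12.7 years.

T ≈ 12.7 years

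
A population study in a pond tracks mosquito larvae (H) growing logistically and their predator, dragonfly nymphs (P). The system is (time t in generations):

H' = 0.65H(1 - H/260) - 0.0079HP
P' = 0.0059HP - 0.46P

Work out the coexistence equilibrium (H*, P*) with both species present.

From dP/dt = 0 with P > 0: 0.0059H* = 0.46, so H* = 78.
Substitute into dH/dt = 0: 0.65(1 - 78/260) = 0.0079P*.
The bracket is 0.7, giving P* = 0.455/0.0079 = 57.6.

H* ≈ 78, P* ≈ 57.6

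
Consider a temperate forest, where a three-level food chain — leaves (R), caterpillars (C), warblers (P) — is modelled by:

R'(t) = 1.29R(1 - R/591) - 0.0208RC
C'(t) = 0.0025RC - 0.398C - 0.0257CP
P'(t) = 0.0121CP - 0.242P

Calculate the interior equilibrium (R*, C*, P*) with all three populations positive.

From dP/dt = 0: 0.0121C* = 0.242, so C* = 20.
From dR/dt = 0: 1.29(1 - R*/591) = 0.0208·20, giving R* = 591·(1 - 0.322) = 400.
From dC/dt = 0: 0.0025·400 - 0.398 = 0.0257P*, so P* = 0.603/0.0257 = 23.5.

R* ≈ 400, C* ≈ 20, P* ≈ 23.5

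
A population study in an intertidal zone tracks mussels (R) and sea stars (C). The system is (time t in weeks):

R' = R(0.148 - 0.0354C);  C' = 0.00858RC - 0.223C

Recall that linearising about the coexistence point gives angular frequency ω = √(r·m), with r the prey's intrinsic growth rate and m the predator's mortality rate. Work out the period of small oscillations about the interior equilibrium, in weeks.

T ≈ 34.6 weeks

Here r = 0.148 and m = 0.223, so r·m = 0.033.
ω = √0.033 = 0.182 per week, hence T = 2π/ω ≈ 34.6 weeks.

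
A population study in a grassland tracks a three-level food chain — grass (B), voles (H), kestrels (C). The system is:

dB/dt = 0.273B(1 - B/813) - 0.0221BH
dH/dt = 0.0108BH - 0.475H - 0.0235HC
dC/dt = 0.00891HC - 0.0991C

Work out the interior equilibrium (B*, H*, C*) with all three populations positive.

B* ≈ 81, H* ≈ 11.1, C* ≈ 17

From dC/dt = 0: 0.00891H* = 0.0991, so H* = 11.1.
From dB/dt = 0: 0.273(1 - B*/813) = 0.0221·11.1, giving B* = 813·(1 - 0.9) = 81.
From dH/dt = 0: 0.0108·81 - 0.475 = 0.0235C*, so C* = 0.4/0.0235 = 17.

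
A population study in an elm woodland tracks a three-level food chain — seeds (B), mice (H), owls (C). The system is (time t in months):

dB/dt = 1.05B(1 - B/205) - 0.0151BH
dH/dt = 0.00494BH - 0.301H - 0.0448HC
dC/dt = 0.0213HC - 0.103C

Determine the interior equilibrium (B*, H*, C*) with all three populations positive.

B* ≈ 191, H* ≈ 4.84, C* ≈ 14.3

From dC/dt = 0: 0.0213H* = 0.103, so H* = 4.84.
From dB/dt = 0: 1.05(1 - B*/205) = 0.0151·4.84, giving B* = 205·(1 - 0.0695) = 191.
From dH/dt = 0: 0.00494·191 - 0.301 = 0.0448C*, so C* = 0.641/0.0448 = 14.3.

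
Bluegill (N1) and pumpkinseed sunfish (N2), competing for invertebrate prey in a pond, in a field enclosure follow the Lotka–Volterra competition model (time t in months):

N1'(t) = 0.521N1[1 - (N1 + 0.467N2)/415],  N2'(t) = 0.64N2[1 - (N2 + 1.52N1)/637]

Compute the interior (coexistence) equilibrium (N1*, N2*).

N1* ≈ 405, N2* ≈ 21.4

Setting both brackets to zero gives the nullclines N1 + 0.467N2 = 415 and 1.52N1 + N2 = 637.
Substituting N2 = 637 - 1.52N1 into the first: N1(1 - 0.467·1.52) = 415 - 0.467·637.
So N1* = 118/0.29 = 405, and then N2* = 637 - 1.52·405 = 21.4.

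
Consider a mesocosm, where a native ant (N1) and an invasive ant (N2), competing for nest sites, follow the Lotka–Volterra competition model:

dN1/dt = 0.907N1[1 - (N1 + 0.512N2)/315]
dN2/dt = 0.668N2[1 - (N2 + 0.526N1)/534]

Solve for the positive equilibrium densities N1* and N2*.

N1* ≈ 56.9, N2* ≈ 504

Setting both brackets to zero gives the nullclines N1 + 0.512N2 = 315 and 0.526N1 + N2 = 534.
Substituting N2 = 534 - 0.526N1 into the first: N1(1 - 0.512·0.526) = 315 - 0.512·534.
So N1* = 41.6/0.731 = 56.9, and then N2* = 534 - 0.526·56.9 = 504.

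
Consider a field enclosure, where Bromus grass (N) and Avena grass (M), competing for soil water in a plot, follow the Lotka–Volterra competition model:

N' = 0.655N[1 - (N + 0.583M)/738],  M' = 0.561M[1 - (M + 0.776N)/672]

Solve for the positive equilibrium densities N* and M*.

Setting both brackets to zero gives the nullclines N + 0.583M = 738 and 0.776N + M = 672.
Substituting M = 672 - 0.776N into the first: N(1 - 0.583·0.776) = 738 - 0.583·672.
So N* = 346/0.548 = 632, and then M* = 672 - 0.776·632 = 181.

N* ≈ 632, M* ≈ 181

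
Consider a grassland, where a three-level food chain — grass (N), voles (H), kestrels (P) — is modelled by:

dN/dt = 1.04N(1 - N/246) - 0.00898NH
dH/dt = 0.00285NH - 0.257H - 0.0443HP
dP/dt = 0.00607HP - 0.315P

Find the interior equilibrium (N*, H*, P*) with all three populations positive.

From dP/dt = 0: 0.00607H* = 0.315, so H* = 51.9.
From dN/dt = 0: 1.04(1 - N*/246) = 0.00898·51.9, giving N* = 246·(1 - 0.448) = 136.
From dH/dt = 0: 0.00285·136 - 0.257 = 0.0443P*, so P* = 0.13/0.0443 = 2.93.

N* ≈ 136, H* ≈ 51.9, P* ≈ 2.93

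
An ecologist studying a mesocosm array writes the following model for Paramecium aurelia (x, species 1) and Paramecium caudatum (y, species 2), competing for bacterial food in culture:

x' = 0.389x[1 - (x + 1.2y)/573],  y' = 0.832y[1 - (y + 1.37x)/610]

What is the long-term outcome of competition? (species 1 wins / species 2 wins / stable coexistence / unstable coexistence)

Compare the nullcline intercepts: K1/α12 = 573/1.2 = 478 < K2 = 610; K2/α21 = 610/1.37 = 445 < K1 = 573.
Since both are reversed, neither can invade when rare; the interior point is a saddle.

unstable coexistence (outcome depends on initial conditions)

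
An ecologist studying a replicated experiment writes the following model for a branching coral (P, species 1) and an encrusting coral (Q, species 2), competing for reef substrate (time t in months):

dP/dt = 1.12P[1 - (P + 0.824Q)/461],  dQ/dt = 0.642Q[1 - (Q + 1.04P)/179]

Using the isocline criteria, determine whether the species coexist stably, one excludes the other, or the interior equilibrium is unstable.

species 1 excludes species 2

Compare the nullcline intercepts: K1/α12 = 461/0.824 = 559 > K2 = 179; K2/α21 = 179/1.04 = 172 < K1 = 461.
Since the inequalities point opposite ways, species 1 can invade but species 2 cannot.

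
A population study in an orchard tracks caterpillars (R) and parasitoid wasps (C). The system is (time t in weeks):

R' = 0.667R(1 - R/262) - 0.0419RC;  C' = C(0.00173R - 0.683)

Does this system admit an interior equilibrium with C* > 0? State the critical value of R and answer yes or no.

The predator equation gives dC/dt > 0 only when R > 0.683/0.00173 = 395.
Without the predator, R → K = 262. Since 262 < 395, the predator cannot invade.

Threshold R = 395; K < 395, so no, the predator goes extinct.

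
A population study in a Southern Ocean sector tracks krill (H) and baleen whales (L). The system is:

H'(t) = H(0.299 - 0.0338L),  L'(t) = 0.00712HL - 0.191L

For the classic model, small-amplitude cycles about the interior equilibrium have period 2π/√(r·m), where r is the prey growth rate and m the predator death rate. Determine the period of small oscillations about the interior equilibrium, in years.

T ≈ 26.3 years

Here r = 0.299 and m = 0.191, so r·m = 0.0571.
ω = √0.0571 = 0.239 per year, hence T = 2π/ω ≈ 26.3 years.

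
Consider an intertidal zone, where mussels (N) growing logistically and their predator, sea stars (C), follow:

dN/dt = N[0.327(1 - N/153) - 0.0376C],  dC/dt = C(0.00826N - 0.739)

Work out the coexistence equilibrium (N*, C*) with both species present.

From dC/dt = 0 with C > 0: 0.00826N* = 0.739, so N* = 89.5.
Substitute into dN/dt = 0: 0.327(1 - 89.5/153) = 0.0376C*.
The bracket is 0.415, giving C* = 0.136/0.0376 = 3.61.

N* ≈ 89.5, C* ≈ 3.61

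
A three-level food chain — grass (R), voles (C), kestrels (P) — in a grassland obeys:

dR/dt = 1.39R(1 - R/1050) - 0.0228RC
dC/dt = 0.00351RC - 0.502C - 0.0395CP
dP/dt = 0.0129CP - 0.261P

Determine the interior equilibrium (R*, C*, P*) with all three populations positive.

R* ≈ 702, C* ≈ 20.2, P* ≈ 49.6

From dP/dt = 0: 0.0129C* = 0.261, so C* = 20.2.
From dR/dt = 0: 1.39(1 - R*/1050) = 0.0228·20.2, giving R* = 1050·(1 - 0.332) = 702.
From dC/dt = 0: 0.00351·702 - 0.502 = 0.0395P*, so P* = 1.96/0.0395 = 49.6.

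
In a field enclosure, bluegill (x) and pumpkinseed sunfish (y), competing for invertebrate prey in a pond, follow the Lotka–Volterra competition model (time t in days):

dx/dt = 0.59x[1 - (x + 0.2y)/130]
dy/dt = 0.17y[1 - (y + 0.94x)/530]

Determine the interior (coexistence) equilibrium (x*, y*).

x* ≈ 29.6, y* ≈ 502

Setting both brackets to zero gives the nullclines x + 0.2y = 130 and 0.94x + y = 530.
Substituting y = 530 - 0.94x into the first: x(1 - 0.2·0.94) = 130 - 0.2·530.
So x* = 24/0.812 = 29.6, and then y* = 530 - 0.94·29.6 = 502.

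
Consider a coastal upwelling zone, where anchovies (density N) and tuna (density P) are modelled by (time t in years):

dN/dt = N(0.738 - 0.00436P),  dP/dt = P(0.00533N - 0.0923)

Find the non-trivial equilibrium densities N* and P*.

N* ≈ 17.3, P* ≈ 169

Set dP/dt = 0 with P > 0: 0.00533N - 0.0923 = 0, so N* = 0.0923/0.00533 = 17.3.
Set dN/dt = 0 with N > 0: 0.738 - 0.00436P = 0, so P* = 0.738/0.00436 = 169.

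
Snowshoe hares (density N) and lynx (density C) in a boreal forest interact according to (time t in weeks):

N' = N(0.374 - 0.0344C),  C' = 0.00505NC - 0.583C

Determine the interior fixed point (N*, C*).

Set dC/dt = 0 with C > 0: 0.00505N - 0.583 = 0, so N* = 0.583/0.00505 = 115.
Set dN/dt = 0 with N > 0: 0.374 - 0.0344C = 0, so C* = 0.374/0.0344 = 10.9.

N* ≈ 115, C* ≈ 10.9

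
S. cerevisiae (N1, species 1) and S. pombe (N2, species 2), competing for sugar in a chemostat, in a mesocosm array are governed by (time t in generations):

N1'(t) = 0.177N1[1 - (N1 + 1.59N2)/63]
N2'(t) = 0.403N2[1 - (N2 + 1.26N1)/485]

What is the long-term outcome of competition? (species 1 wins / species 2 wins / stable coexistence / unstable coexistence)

Compare the nullcline intercepts: K1/α12 = 63/1.59 = 39.6 < K2 = 485; K2/α21 = 485/1.26 = 385 > K1 = 63.
Since the inequalities point opposite ways, species 2 can invade but species 1 cannot.

species 2 excludes species 1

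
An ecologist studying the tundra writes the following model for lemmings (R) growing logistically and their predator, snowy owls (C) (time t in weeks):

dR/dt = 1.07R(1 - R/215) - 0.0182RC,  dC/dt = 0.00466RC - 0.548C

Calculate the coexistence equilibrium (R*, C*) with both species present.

From dC/dt = 0 with C > 0: 0.00466R* = 0.548, so R* = 118.
Substitute into dR/dt = 0: 1.07(1 - 118/215) = 0.0182C*.
The bracket is 0.453, giving C* = 0.485/0.0182 = 26.6.

R* ≈ 118, C* ≈ 26.6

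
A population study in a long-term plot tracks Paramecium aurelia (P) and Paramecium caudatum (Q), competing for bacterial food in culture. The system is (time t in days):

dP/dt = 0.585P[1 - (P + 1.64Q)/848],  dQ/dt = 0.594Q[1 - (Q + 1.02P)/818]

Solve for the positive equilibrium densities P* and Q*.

P* ≈ 734, Q* ≈ 69.8

Setting both brackets to zero gives the nullclines P + 1.64Q = 848 and 1.02P + Q = 818.
Substituting Q = 818 - 1.02P into the first: P(1 - 1.64·1.02) = 848 - 1.64·818.
So P* = -494/-0.673 = 734, and then Q* = 818 - 1.02·734 = 69.8.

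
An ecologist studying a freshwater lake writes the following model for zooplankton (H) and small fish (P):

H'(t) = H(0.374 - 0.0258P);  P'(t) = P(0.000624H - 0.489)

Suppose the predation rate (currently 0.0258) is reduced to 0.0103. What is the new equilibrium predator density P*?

At the interior fixed point, setting dH/dt = 0 with H > 0 fixes P* = (prey growth rate)/(HP coefficient) — independent of the other coefficients.
With the change, P* = 0.374/0.0103 = 36.3; it rises from 14.5.

P* ≈ 36.3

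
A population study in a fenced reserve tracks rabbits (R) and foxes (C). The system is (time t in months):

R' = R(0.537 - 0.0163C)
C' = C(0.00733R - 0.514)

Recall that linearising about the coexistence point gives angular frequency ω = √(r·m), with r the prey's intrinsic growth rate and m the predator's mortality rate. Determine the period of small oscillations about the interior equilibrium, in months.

T ≈ 12 months

Here r = 0.537 and m = 0.514, so r·m = 0.276.
ω = √0.276 = 0.525 per month, hence T = 2π/ω ≈ 12 months.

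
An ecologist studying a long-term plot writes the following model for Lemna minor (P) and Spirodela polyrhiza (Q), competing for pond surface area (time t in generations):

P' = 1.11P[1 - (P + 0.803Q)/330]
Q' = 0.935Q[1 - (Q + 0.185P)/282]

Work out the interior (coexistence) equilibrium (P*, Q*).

Setting both brackets to zero gives the nullclines P + 0.803Q = 330 and 0.185P + Q = 282.
Substituting Q = 282 - 0.185P into the first: P(1 - 0.803·0.185) = 330 - 0.803·282.
So P* = 104/0.851 = 122, and then Q* = 282 - 0.185·122 = 260.

P* ≈ 122, Q* ≈ 260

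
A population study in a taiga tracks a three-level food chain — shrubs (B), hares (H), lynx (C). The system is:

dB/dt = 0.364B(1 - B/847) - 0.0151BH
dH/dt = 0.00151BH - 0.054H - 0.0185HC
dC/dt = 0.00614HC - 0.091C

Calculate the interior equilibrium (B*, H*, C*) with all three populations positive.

From dC/dt = 0: 0.00614H* = 0.091, so H* = 14.8.
From dB/dt = 0: 0.364(1 - B*/847) = 0.0151·14.8, giving B* = 847·(1 - 0.615) = 326.
From dH/dt = 0: 0.00151·326 - 0.054 = 0.0185C*, so C* = 0.439/0.0185 = 23.7.

B* ≈ 326, H* ≈ 14.8, C* ≈ 23.7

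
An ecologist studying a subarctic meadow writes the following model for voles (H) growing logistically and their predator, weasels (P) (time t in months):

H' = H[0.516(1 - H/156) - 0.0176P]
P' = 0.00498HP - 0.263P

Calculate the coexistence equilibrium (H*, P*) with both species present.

From dP/dt = 0 with P > 0: 0.00498H* = 0.263, so H* = 52.8.
Substitute into dH/dt = 0: 0.516(1 - 52.8/156) = 0.0176P*.
The bracket is 0.661, giving P* = 0.341/0.0176 = 19.4.

H* ≈ 52.8, P* ≈ 19.4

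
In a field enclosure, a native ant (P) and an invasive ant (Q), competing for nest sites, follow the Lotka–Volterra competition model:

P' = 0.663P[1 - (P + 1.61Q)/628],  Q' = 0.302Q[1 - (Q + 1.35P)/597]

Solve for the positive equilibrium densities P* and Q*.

Setting both brackets to zero gives the nullclines P + 1.61Q = 628 and 1.35P + Q = 597.
Substituting Q = 597 - 1.35P into the first: P(1 - 1.61·1.35) = 628 - 1.61·597.
So P* = -333/-1.17 = 284, and then Q* = 597 - 1.35·284 = 214.

P* ≈ 284, Q* ≈ 214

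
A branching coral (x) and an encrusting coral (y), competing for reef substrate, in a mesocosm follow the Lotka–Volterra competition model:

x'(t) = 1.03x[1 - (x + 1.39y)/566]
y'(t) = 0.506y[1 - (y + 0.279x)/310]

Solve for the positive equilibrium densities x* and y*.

x* ≈ 221, y* ≈ 248

Setting both brackets to zero gives the nullclines x + 1.39y = 566 and 0.279x + y = 310.
Substituting y = 310 - 0.279x into the first: x(1 - 1.39·0.279) = 566 - 1.39·310.
So x* = 135/0.612 = 221, and then y* = 310 - 0.279·221 = 248.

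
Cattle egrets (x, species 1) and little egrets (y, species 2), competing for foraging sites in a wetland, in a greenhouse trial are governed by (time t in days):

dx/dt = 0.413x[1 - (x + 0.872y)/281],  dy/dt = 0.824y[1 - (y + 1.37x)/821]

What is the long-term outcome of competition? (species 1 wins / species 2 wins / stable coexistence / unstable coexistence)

species 2 excludes species 1

Compare the nullcline intercepts: K1/α12 = 281/0.872 = 322 < K2 = 821; K2/α21 = 821/1.37 = 599 > K1 = 281.
Since the inequalities point opposite ways, species 2 can invade but species 1 cannot.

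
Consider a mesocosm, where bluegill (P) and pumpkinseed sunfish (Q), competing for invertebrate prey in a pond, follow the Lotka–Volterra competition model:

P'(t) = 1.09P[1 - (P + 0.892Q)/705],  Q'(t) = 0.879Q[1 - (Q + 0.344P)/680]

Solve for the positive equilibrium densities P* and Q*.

P* ≈ 142, Q* ≈ 631

Setting both brackets to zero gives the nullclines P + 0.892Q = 705 and 0.344P + Q = 680.
Substituting Q = 680 - 0.344P into the first: P(1 - 0.892·0.344) = 705 - 0.892·680.
So P* = 98.4/0.693 = 142, and then Q* = 680 - 0.344·142 = 631.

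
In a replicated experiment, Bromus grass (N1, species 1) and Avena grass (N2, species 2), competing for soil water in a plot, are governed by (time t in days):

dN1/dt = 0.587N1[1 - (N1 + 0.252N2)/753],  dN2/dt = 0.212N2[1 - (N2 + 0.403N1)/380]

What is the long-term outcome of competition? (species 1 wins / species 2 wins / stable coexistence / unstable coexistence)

Compare the nullcline intercepts: K1/α12 = 753/0.252 = 2990 > K2 = 380; K2/α21 = 380/0.403 = 943 > K1 = 753.
Since both inequalities hold, each species can invade when rare, so the interior equilibrium is stable.

stable coexistence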